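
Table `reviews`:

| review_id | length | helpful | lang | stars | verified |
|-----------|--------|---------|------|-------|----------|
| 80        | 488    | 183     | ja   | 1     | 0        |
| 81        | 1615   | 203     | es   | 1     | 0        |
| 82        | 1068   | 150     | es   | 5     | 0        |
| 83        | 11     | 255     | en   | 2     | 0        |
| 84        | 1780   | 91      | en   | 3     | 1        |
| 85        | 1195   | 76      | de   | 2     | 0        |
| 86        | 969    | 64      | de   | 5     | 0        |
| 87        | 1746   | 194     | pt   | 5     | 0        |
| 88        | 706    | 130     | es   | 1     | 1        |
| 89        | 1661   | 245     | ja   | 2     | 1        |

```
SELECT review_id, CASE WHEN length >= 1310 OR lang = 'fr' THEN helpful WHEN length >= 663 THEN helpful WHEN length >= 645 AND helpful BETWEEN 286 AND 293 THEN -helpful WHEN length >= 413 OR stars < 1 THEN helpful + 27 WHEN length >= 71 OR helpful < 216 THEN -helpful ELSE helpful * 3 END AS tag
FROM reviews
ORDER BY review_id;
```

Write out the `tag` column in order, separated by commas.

review_id=80: length >= 413 OR stars < 1 → 210
review_id=81: length >= 1310 OR lang = 'fr' → 203
review_id=82: length >= 663 → 150
review_id=83: ELSE → 765
review_id=84: length >= 1310 OR lang = 'fr' → 91
review_id=85: length >= 663 → 76
review_id=86: length >= 663 → 64
review_id=87: length >= 1310 OR lang = 'fr' → 194
review_id=88: length >= 663 → 130
review_id=89: length >= 1310 OR lang = 'fr' → 245

210, 203, 150, 765, 91, 76, 64, 194, 130, 245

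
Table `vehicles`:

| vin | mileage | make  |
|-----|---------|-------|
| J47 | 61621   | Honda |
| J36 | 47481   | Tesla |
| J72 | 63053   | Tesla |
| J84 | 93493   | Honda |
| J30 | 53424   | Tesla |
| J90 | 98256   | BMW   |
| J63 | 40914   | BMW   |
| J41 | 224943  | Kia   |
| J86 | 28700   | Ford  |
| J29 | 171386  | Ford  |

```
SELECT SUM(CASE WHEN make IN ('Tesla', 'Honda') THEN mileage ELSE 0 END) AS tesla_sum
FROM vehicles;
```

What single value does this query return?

vin=J47: ✓ → 61621
vin=J36: ✓ → 47481
vin=J72: ✓ → 63053
vin=J84: ✓ → 93493
vin=J30: ✓ → 53424
vin=J90: ✗
vin=J63: ✗
vin=J41: ✗
vin=J86: ✗
vin=J29: ✗
tesla_sum = 61621 + 47481 + 63053 + 93493 + 53424 = 319072

319072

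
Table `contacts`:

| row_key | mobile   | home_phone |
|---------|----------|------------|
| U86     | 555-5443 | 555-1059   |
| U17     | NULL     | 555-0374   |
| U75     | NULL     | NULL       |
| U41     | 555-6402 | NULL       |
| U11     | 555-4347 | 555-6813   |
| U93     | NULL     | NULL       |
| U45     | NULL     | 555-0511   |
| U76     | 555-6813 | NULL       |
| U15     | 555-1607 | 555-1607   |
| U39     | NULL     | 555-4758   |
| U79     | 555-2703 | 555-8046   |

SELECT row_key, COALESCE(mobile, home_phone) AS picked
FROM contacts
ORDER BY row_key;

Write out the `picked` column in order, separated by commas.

555-4347, 555-1607, 555-0374, 555-4758, 555-6402, 555-0511, NULL, 555-6813, 555-2703, 555-5443, NULL

row_key=U11: mobile=555-4347 → 555-4347
row_key=U15: mobile=555-1607 → 555-1607
row_key=U17: mobile=NULL, home_phone=555-0374 → 555-0374
row_key=U39: mobile=NULL, home_phone=555-4758 → 555-4758
row_key=U41: mobile=555-6402 → 555-6402
row_key=U45: mobile=NULL, home_phone=555-0511 → 555-0511
row_key=U75: mobile=NULL, home_phone=NULL (all NULL) → NULL
row_key=U76: mobile=555-6813 → 555-6813
row_key=U79: mobile=555-2703 → 555-2703
row_key=U86: mobile=555-5443 → 555-5443
row_key=U93: mobile=NULL, home_phone=NULL (all NULL) → NULL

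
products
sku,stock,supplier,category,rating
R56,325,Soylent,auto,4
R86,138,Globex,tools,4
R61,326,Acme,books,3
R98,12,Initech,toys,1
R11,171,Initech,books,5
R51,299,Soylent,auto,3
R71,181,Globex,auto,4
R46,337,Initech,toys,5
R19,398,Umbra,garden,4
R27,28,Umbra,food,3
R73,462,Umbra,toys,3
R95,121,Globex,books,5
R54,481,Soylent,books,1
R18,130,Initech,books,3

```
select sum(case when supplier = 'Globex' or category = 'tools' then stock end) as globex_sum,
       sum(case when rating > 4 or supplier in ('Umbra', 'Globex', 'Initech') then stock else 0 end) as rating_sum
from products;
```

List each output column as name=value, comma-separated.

globex_sum=440, rating_sum=1978

[globex_sum: supplier = 'Globex' or category = 'tools']
sku=R56: ✗
sku=R86: ✓ → 138
sku=R61: ✗
sku=R98: ✗
sku=R11: ✗
sku=R51: ✗
sku=R71: ✓ → 181
sku=R46: ✗
sku=R19: ✗
sku=R27: ✗
sku=R73: ✗
sku=R95: ✓ → 121
sku=R54: ✗
sku=R18: ✗
globex_sum = 138 + 181 + 121 = 440
—
[rating_sum: rating > 4 or supplier in ('Umbra', 'Globex', 'Initech')]
sku=R56: ✗
sku=R86: ✓ → 138
sku=R61: ✗
sku=R98: ✓ → 12
sku=R11: ✓ → 171
sku=R51: ✗
sku=R71: ✓ → 181
sku=R46: ✓ → 337
sku=R19: ✓ → 398
sku=R27: ✓ → 28
sku=R73: ✓ → 462
sku=R95: ✓ → 121
sku=R54: ✗
sku=R18: ✓ → 130
rating_sum = 138 + 12 + 171 + 181 + 337 + 398 + 28 + 462 + 121 + 130 = 1978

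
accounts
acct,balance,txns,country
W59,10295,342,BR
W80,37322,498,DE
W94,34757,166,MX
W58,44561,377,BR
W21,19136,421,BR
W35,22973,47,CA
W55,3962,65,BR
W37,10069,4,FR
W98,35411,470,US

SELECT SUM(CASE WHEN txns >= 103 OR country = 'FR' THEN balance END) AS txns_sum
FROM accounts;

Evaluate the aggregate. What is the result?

191551

acct=W59: ✓ → 10295
acct=W80: ✓ → 37322
acct=W94: ✓ → 34757
acct=W58: ✓ → 44561
acct=W21: ✓ → 19136
acct=W35: ✗
acct=W55: ✗
acct=W37: ✓ → 10069
acct=W98: ✓ → 35411
txns_sum = 10295 + 37322 + 34757 + 44561 + 19136 + 10069 + 35411 = 191551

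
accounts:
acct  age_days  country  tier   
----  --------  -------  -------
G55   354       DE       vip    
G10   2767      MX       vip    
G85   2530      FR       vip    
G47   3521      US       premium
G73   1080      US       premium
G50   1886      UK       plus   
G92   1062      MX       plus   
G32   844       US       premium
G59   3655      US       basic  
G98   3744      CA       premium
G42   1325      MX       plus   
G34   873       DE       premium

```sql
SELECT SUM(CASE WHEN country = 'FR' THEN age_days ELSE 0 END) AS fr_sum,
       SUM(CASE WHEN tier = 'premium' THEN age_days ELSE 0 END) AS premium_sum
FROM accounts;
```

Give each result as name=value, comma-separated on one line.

[fr_sum: country = 'FR']
acct=G55: ✗
acct=G10: ✗
acct=G85: ✓ → 2530
acct=G47: ✗
acct=G73: ✗
acct=G50: ✗
acct=G92: ✗
acct=G32: ✗
acct=G59: ✗
acct=G98: ✗
acct=G42: ✗
acct=G34: ✗
fr_sum = 2530
—
[premium_sum: tier = 'premium']
acct=G55: ✗
acct=G10: ✗
acct=G85: ✗
acct=G47: ✓ → 3521
acct=G73: ✓ → 1080
acct=G50: ✗
acct=G92: ✗
acct=G32: ✓ → 844
acct=G59: ✗
acct=G98: ✓ → 3744
acct=G42: ✗
acct=G34: ✓ → 873
premium_sum = 3521 + 1080 + 844 + 3744 + 873 = 10062

fr_sum=2530, premium_sum=10062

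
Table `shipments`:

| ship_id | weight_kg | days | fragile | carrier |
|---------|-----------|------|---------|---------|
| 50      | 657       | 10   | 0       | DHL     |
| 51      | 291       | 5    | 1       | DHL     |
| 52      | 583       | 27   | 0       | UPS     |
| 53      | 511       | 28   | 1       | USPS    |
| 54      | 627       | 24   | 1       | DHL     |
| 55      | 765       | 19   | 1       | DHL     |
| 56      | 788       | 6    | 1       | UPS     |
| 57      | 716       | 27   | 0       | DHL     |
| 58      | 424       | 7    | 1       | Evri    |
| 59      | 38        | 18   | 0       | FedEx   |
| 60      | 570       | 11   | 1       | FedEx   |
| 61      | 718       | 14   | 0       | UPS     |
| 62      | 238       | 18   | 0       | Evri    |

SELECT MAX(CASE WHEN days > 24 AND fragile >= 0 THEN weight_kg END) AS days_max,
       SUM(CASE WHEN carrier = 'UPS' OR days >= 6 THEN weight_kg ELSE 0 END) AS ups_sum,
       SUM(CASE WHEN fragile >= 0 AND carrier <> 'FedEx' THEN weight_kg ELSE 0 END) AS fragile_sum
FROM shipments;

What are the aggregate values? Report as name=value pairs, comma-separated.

[days_max: days > 24 AND fragile >= 0]
ship_id=50: ✗
ship_id=51: ✗
ship_id=52: ✓ → 583
ship_id=53: ✓ → 511
ship_id=54: ✗
ship_id=55: ✗
ship_id=56: ✗
ship_id=57: ✓ → 716
ship_id=58: ✗
ship_id=59: ✗
ship_id=60: ✗
ship_id=61: ✗
ship_id=62: ✗
days_max = MAX(583, 511, 716) = 716
—
[ups_sum: carrier = 'UPS' OR days >= 6]
ship_id=50: ✓ → 657
ship_id=51: ✗
ship_id=52: ✓ → 583
ship_id=53: ✓ → 511
ship_id=54: ✓ → 627
ship_id=55: ✓ → 765
ship_id=56: ✓ → 788
ship_id=57: ✓ → 716
ship_id=58: ✓ → 424
ship_id=59: ✓ → 38
ship_id=60: ✓ → 570
ship_id=61: ✓ → 718
ship_id=62: ✓ → 238
ups_sum = 657 + 583 + 511 + 627 + 765 + 788 + 716 + 424 + 38 + 570 + 718 + 238 = 6635
—
[fragile_sum: fragile >= 0 AND carrier <> 'FedEx']
ship_id=50: ✓ → 657
ship_id=51: ✓ → 291
ship_id=52: ✓ → 583
ship_id=53: ✓ → 511
ship_id=54: ✓ → 627
ship_id=55: ✓ → 765
ship_id=56: ✓ → 788
ship_id=57: ✓ → 716
ship_id=58: ✓ → 424
ship_id=59: ✗
ship_id=60: ✗
ship_id=61: ✓ → 718
ship_id=62: ✓ → 238
fragile_sum = 657 + 291 + 583 + 511 + 627 + 765 + 788 + 716 + 424 + 718 + 238 = 6318

days_max=716, ups_sum=6635, fragile_sum=6318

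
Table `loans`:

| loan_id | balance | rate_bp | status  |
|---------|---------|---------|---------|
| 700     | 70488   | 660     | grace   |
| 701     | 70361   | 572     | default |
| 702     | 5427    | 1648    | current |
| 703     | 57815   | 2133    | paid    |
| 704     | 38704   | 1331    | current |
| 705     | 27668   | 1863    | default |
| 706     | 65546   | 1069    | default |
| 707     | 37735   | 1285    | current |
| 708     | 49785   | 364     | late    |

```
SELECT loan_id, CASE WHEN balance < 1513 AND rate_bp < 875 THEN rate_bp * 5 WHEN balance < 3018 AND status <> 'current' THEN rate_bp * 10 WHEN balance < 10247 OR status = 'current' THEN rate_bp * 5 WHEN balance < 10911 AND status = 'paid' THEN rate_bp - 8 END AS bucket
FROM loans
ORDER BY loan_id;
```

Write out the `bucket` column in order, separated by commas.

NULL, NULL, 8240, NULL, 6655, NULL, NULL, 6425, NULL

loan_id=700: (no match → NULL) → NULL
loan_id=701: (no match → NULL) → NULL
loan_id=702: balance < 10247 OR status = 'current' → 8240
loan_id=703: (no match → NULL) → NULL
loan_id=704: balance < 10247 OR status = 'current' → 6655
loan_id=705: (no match → NULL) → NULL
loan_id=706: (no match → NULL) → NULL
loan_id=707: balance < 10247 OR status = 'current' → 6425
loan_id=708: (no match → NULL) → NULL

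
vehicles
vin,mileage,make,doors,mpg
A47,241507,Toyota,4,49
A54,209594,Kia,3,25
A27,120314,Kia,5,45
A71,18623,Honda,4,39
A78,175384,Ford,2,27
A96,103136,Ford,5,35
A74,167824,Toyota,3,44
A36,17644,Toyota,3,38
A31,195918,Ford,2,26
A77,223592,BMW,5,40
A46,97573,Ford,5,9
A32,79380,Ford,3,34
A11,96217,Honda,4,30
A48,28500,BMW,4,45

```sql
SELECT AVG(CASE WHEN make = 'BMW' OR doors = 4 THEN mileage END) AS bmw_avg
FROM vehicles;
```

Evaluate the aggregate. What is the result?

121687.8

vin=A47: ✓ → 241507
vin=A54: ✗
vin=A27: ✗
vin=A71: ✓ → 18623
vin=A78: ✗
vin=A96: ✗
vin=A74: ✗
vin=A36: ✗
vin=A31: ✗
vin=A77: ✓ → 223592
vin=A46: ✗
vin=A32: ✗
vin=A11: ✓ → 96217
vin=A48: ✓ → 28500
bmw_avg = (241507 + 18623 + 223592 + 96217 + 28500) / 5 = 121687.8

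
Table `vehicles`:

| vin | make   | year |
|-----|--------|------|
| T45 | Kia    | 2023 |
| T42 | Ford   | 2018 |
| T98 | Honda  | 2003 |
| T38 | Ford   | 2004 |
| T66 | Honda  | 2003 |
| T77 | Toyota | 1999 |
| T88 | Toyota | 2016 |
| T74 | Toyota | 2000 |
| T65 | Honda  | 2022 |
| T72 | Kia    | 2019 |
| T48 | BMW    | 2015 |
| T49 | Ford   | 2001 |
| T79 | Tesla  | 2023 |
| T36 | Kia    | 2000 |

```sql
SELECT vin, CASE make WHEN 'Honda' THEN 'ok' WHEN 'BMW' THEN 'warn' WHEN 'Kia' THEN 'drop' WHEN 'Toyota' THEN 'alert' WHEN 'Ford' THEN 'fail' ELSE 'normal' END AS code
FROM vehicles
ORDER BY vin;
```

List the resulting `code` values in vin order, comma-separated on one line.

vin=T36: make='Kia' → drop
vin=T38: make='Ford' → fail
vin=T42: make='Ford' → fail
vin=T45: make='Kia' → drop
vin=T48: make='BMW' → warn
vin=T49: make='Ford' → fail
vin=T65: make='Honda' → ok
vin=T66: make='Honda' → ok
vin=T72: make='Kia' → drop
vin=T74: make='Toyota' → alert
vin=T77: make='Toyota' → alert
vin=T79: ELSE → normal
vin=T88: make='Toyota' → alert
vin=T98: make='Honda' → ok

drop, fail, fail, drop, warn, fail, ok, ok, drop, alert, alert, normal, alert, ok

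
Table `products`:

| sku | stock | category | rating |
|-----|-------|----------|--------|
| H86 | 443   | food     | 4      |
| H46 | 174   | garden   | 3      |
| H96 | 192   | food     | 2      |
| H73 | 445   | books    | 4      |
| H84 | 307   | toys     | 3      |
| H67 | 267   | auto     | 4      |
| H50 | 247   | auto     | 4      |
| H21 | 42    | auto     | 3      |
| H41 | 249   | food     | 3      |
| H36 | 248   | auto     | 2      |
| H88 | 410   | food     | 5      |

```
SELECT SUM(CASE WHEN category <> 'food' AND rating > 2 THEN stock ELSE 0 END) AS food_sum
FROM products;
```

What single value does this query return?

1482

sku=H86: ✗
sku=H46: ✓ → 174
sku=H96: ✗
sku=H73: ✓ → 445
sku=H84: ✓ → 307
sku=H67: ✓ → 267
sku=H50: ✓ → 247
sku=H21: ✓ → 42
sku=H41: ✗
sku=H36: ✗
sku=H88: ✗
food_sum = 174 + 445 + 307 + 267 + 247 + 42 = 1482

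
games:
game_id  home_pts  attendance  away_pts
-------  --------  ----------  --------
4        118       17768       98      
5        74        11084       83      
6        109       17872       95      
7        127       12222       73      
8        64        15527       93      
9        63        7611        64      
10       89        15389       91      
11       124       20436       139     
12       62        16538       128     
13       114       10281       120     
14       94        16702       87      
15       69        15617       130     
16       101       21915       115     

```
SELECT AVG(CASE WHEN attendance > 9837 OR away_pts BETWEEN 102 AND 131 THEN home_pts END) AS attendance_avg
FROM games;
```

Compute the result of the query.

game_id=4: ✓ → 118
game_id=5: ✓ → 74
game_id=6: ✓ → 109
game_id=7: ✓ → 127
game_id=8: ✓ → 64
game_id=9: ✗
game_id=10: ✓ → 89
game_id=11: ✓ → 124
game_id=12: ✓ → 62
game_id=13: ✓ → 114
game_id=14: ✓ → 94
game_id=15: ✓ → 69
game_id=16: ✓ → 101
attendance_avg = (118 + 74 + 109 + 127 + 64 + 89 + 124 + 62 + 114 + 94 + 69 + 101) / 12 = 95.4166666667

95.4166666667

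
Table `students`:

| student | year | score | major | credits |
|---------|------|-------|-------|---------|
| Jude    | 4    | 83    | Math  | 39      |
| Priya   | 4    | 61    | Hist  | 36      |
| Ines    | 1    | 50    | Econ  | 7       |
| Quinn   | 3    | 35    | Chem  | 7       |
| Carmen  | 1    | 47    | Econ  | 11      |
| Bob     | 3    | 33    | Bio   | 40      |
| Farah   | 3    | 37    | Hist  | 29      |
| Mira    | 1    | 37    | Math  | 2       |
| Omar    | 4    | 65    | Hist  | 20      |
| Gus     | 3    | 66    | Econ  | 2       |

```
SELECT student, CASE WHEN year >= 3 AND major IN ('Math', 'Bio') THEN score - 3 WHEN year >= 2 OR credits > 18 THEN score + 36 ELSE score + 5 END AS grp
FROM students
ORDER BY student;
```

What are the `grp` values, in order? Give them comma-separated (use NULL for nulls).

student=Bob: year >= 3 AND major IN ('Math', 'Bio') → 30
student=Carmen: ELSE → 52
student=Farah: year >= 2 OR credits > 18 → 73
student=Gus: year >= 2 OR credits > 18 → 102
student=Ines: ELSE → 55
student=Jude: year >= 3 AND major IN ('Math', 'Bio') → 80
student=Mira: ELSE → 42
student=Omar: year >= 2 OR credits > 18 → 101
student=Priya: year >= 2 OR credits > 18 → 97
student=Quinn: year >= 2 OR credits > 18 → 71

30, 52, 73, 102, 55, 80, 42, 101, 97, 71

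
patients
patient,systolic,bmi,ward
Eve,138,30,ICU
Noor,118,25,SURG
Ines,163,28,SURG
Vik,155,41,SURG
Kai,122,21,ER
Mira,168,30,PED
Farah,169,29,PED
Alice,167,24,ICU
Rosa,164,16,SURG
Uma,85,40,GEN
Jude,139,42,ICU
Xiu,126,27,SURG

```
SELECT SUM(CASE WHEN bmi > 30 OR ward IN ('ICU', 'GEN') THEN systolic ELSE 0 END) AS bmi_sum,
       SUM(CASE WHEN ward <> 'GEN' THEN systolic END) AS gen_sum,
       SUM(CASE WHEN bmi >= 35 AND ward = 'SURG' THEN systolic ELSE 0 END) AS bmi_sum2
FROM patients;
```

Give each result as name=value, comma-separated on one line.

bmi_sum=684, gen_sum=1629, bmi_sum2=155

[bmi_sum: bmi > 30 OR ward IN ('ICU', 'GEN')]
patient=Eve: ✓ → 138
patient=Noor: ✗
patient=Ines: ✗
patient=Vik: ✓ → 155
patient=Kai: ✗
patient=Mira: ✗
patient=Farah: ✗
patient=Alice: ✓ → 167
patient=Rosa: ✗
patient=Uma: ✓ → 85
patient=Jude: ✓ → 139
patient=Xiu: ✗
bmi_sum = 138 + 155 + 167 + 85 + 139 = 684
—
[gen_sum: ward <> 'GEN']
patient=Eve: ✓ → 138
patient=Noor: ✓ → 118
patient=Ines: ✓ → 163
patient=Vik: ✓ → 155
patient=Kai: ✓ → 122
patient=Mira: ✓ → 168
patient=Farah: ✓ → 169
patient=Alice: ✓ → 167
patient=Rosa: ✓ → 164
patient=Uma: ✗
patient=Jude: ✓ → 139
patient=Xiu: ✓ → 126
gen_sum = 138 + 118 + 163 + 155 + 122 + 168 + 169 + 167 + 164 + 139 + 126 = 1629
—
[bmi_sum2: bmi >= 35 AND ward = 'SURG']
patient=Eve: ✗
patient=Noor: ✗
patient=Ines: ✗
patient=Vik: ✓ → 155
patient=Kai: ✗
patient=Mira: ✗
patient=Farah: ✗
patient=Alice: ✗
patient=Rosa: ✗
patient=Uma: ✗
patient=Jude: ✗
patient=Xiu: ✗
bmi_sum2 = 155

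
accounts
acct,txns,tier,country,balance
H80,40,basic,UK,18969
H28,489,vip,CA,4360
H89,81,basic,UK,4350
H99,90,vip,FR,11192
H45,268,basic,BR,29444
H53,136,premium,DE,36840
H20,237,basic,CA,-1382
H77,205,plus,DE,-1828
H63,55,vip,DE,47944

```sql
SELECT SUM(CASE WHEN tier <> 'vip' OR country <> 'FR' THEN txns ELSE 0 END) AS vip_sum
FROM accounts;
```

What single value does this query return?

acct=H80: ✓ → 40
acct=H28: ✓ → 489
acct=H89: ✓ → 81
acct=H99: ✗
acct=H45: ✓ → 268
acct=H53: ✓ → 136
acct=H20: ✓ → 237
acct=H77: ✓ → 205
acct=H63: ✓ → 55
vip_sum = 40 + 489 + 81 + 268 + 136 + 237 + 205 + 55 = 1511

1511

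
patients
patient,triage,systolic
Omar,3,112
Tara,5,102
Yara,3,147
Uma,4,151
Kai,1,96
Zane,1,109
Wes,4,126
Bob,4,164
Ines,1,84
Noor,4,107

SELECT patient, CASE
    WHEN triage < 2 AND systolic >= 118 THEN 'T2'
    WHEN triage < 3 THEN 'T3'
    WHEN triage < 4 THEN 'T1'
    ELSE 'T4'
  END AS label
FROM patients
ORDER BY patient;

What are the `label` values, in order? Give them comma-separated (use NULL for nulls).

patient=Bob: ELSE → T4
patient=Ines: triage < 3 → T3
patient=Kai: triage < 3 → T3
patient=Noor: ELSE → T4
patient=Omar: triage < 4 → T1
patient=Tara: ELSE → T4
patient=Uma: ELSE → T4
patient=Wes: ELSE → T4
patient=Yara: triage < 4 → T1
patient=Zane: triage < 3 → T3

T4, T3, T3, T4, T1, T4, T4, T4, T1, T3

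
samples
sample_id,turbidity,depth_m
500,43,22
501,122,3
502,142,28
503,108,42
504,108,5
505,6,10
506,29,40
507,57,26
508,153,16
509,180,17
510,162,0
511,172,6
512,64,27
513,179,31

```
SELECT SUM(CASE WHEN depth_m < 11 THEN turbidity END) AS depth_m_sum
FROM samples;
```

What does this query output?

570

sample_id=500: ✗
sample_id=501: ✓ → 122
sample_id=502: ✗
sample_id=503: ✗
sample_id=504: ✓ → 108
sample_id=505: ✓ → 6
sample_id=506: ✗
sample_id=507: ✗
sample_id=508: ✗
sample_id=509: ✗
sample_id=510: ✓ → 162
sample_id=511: ✓ → 172
sample_id=512: ✗
sample_id=513: ✗
depth_m_sum = 122 + 108 + 6 + 162 + 172 = 570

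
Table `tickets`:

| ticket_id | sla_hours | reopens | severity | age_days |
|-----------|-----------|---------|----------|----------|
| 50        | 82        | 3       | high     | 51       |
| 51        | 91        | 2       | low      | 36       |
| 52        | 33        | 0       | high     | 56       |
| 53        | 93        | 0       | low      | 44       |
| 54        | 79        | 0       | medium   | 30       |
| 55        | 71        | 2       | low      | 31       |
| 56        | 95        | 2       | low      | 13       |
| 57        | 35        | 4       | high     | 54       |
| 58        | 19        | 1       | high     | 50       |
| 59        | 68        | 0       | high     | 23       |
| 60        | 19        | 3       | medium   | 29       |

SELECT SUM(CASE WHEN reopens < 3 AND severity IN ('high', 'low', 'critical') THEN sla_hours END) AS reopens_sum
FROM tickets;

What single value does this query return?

ticket_id=50: ✗
ticket_id=51: ✓ → 91
ticket_id=52: ✓ → 33
ticket_id=53: ✓ → 93
ticket_id=54: ✗
ticket_id=55: ✓ → 71
ticket_id=56: ✓ → 95
ticket_id=57: ✗
ticket_id=58: ✓ → 19
ticket_id=59: ✓ → 68
ticket_id=60: ✗
reopens_sum = 91 + 33 + 93 + 71 + 95 + 19 + 68 = 470

470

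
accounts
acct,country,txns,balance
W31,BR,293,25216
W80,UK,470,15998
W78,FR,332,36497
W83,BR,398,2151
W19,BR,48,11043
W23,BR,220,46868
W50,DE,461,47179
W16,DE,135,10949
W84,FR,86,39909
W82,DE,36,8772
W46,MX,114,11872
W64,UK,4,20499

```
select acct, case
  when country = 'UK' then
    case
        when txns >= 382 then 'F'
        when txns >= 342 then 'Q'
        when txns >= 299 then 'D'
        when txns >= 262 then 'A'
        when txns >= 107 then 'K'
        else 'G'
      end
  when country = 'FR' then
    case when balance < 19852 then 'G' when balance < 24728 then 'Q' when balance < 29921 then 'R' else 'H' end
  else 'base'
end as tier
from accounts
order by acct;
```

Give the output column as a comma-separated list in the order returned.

base, base, base, base, base, base, G, H, F, base, base, H

acct=W16: country='DE' → outer ELSE → base
acct=W19: country='BR' → outer ELSE → base
acct=W23: country='BR' → outer ELSE → base
acct=W31: country='BR' → outer ELSE → base
acct=W46: country='MX' → outer ELSE → base
acct=W50: country='DE' → outer ELSE → base
acct=W64: country='UK' → inner[ELSE] → G
acct=W78: country='FR' → inner[ELSE] → H
acct=W80: country='UK' → inner[txns >= 382] → F
acct=W82: country='DE' → outer ELSE → base
acct=W83: country='BR' → outer ELSE → base
acct=W84: country='FR' → inner[ELSE] → H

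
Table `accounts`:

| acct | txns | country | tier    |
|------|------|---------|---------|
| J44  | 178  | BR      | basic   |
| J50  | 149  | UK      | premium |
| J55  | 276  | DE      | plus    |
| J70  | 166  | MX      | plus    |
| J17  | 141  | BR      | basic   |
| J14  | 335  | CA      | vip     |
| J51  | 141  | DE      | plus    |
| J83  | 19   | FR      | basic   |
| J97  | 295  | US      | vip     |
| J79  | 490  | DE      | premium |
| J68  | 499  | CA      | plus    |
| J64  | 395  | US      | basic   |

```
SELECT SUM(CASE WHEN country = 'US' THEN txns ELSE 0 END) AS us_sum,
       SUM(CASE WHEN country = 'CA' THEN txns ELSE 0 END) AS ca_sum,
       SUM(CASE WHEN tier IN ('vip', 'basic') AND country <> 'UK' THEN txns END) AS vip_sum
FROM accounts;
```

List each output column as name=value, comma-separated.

[us_sum: country = 'US']
acct=J44: ✗
acct=J50: ✗
acct=J55: ✗
acct=J70: ✗
acct=J17: ✗
acct=J14: ✗
acct=J51: ✗
acct=J83: ✗
acct=J97: ✓ → 295
acct=J79: ✗
acct=J68: ✗
acct=J64: ✓ → 395
us_sum = 295 + 395 = 690
—
[ca_sum: country = 'CA']
acct=J44: ✗
acct=J50: ✗
acct=J55: ✗
acct=J70: ✗
acct=J17: ✗
acct=J14: ✓ → 335
acct=J51: ✗
acct=J83: ✗
acct=J97: ✗
acct=J79: ✗
acct=J68: ✓ → 499
acct=J64: ✗
ca_sum = 335 + 499 = 834
—
[vip_sum: tier IN ('vip', 'basic') AND country <> 'UK']
acct=J44: ✓ → 178
acct=J50: ✗
acct=J55: ✗
acct=J70: ✗
acct=J17: ✓ → 141
acct=J14: ✓ → 335
acct=J51: ✗
acct=J83: ✓ → 19
acct=J97: ✓ → 295
acct=J79: ✗
acct=J68: ✗
acct=J64: ✓ → 395
vip_sum = 178 + 141 + 335 + 19 + 295 + 395 = 1363

us_sum=690, ca_sum=834, vip_sum=1363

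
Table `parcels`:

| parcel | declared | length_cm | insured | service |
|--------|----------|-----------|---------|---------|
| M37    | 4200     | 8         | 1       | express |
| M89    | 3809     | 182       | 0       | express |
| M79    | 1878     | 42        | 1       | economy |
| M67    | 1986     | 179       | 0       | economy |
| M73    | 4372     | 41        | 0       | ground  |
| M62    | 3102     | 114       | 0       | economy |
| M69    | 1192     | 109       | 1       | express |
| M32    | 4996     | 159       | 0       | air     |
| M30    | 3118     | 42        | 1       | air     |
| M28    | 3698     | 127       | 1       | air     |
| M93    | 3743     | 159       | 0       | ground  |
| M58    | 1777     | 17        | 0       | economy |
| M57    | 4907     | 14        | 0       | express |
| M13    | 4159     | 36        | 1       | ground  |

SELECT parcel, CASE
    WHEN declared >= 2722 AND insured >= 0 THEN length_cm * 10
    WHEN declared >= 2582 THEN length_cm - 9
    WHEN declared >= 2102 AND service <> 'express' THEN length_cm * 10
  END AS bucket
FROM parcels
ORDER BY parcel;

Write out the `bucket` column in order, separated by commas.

parcel=M13: declared >= 2722 AND insured >= 0 → 360
parcel=M28: declared >= 2722 AND insured >= 0 → 1270
parcel=M30: declared >= 2722 AND insured >= 0 → 420
parcel=M32: declared >= 2722 AND insured >= 0 → 1590
parcel=M37: declared >= 2722 AND insured >= 0 → 80
parcel=M57: declared >= 2722 AND insured >= 0 → 140
parcel=M58: (no match → NULL) → NULL
parcel=M62: declared >= 2722 AND insured >= 0 → 1140
parcel=M67: (no match → NULL) → NULL
parcel=M69: (no match → NULL) → NULL
parcel=M73: declared >= 2722 AND insured >= 0 → 410
parcel=M79: (no match → NULL) → NULL
parcel=M89: declared >= 2722 AND insured >= 0 → 1820
parcel=M93: declared >= 2722 AND insured >= 0 → 1590

360, 1270, 420, 1590, 80, 140, NULL, 1140, NULL, NULL, 410, NULL, 1820, 1590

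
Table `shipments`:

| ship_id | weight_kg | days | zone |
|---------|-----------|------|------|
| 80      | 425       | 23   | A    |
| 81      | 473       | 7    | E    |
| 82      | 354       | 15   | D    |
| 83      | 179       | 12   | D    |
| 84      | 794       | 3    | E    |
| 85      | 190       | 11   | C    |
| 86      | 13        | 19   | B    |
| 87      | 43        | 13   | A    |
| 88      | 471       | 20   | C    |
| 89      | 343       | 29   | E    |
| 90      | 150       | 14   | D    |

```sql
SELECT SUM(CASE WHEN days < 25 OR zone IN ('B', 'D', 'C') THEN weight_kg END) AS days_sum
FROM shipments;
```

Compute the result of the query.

3092

ship_id=80: ✓ → 425
ship_id=81: ✓ → 473
ship_id=82: ✓ → 354
ship_id=83: ✓ → 179
ship_id=84: ✓ → 794
ship_id=85: ✓ → 190
ship_id=86: ✓ → 13
ship_id=87: ✓ → 43
ship_id=88: ✓ → 471
ship_id=89: ✗
ship_id=90: ✓ → 150
days_sum = 425 + 473 + 354 + 179 + 794 + 190 + 13 + 43 + 471 + 150 = 3092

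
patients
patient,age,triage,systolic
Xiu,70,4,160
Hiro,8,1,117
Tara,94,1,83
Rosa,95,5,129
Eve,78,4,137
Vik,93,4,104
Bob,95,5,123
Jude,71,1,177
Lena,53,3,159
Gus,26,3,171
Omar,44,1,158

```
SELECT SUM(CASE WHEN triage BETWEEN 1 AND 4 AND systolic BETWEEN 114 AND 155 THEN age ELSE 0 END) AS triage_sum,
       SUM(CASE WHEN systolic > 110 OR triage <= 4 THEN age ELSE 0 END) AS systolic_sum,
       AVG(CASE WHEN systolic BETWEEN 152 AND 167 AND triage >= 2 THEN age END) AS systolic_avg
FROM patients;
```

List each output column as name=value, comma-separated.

[triage_sum: triage BETWEEN 1 AND 4 AND systolic BETWEEN 114 AND 155]
patient=Xiu: ✗
patient=Hiro: ✓ → 8
patient=Tara: ✗
patient=Rosa: ✗
patient=Eve: ✓ → 78
patient=Vik: ✗
patient=Bob: ✗
patient=Jude: ✗
patient=Lena: ✗
patient=Gus: ✗
patient=Omar: ✗
triage_sum = 8 + 78 = 86
—
[systolic_sum: systolic > 110 OR triage <= 4]
patient=Xiu: ✓ → 70
patient=Hiro: ✓ → 8
patient=Tara: ✓ → 94
patient=Rosa: ✓ → 95
patient=Eve: ✓ → 78
patient=Vik: ✓ → 93
patient=Bob: ✓ → 95
patient=Jude: ✓ → 71
patient=Lena: ✓ → 53
patient=Gus: ✓ → 26
patient=Omar: ✓ → 44
systolic_sum = 70 + 8 + 94 + 95 + 78 + 93 + 95 + 71 + 53 + 26 + 44 = 727
—
[systolic_avg: systolic BETWEEN 152 AND 167 AND triage >= 2]
patient=Xiu: ✓ → 70
patient=Hiro: ✗
patient=Tara: ✗
patient=Rosa: ✗
patient=Eve: ✗
patient=Vik: ✗
patient=Bob: ✗
patient=Jude: ✗
patient=Lena: ✓ → 53
patient=Gus: ✗
patient=Omar: ✗
systolic_avg = (70 + 53) / 2 = 61.5

triage_sum=86, systolic_sum=727, systolic_avg=61.5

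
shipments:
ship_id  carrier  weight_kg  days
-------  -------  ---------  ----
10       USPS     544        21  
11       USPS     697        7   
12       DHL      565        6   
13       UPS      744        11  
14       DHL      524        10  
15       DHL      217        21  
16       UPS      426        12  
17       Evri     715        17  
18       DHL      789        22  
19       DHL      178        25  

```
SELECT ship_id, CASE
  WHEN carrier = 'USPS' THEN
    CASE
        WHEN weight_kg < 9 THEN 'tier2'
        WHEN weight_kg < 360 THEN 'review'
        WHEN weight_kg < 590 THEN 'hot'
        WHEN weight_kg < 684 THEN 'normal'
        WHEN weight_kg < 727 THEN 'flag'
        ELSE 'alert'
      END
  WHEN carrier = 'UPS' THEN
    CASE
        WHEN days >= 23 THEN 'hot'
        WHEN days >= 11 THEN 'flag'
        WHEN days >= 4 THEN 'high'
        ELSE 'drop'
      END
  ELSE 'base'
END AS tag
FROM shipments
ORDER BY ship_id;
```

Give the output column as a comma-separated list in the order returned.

ship_id=10: carrier='USPS' → inner[weight_kg < 590] → hot
ship_id=11: carrier='USPS' → inner[weight_kg < 727] → flag
ship_id=12: carrier='DHL' → outer ELSE → base
ship_id=13: carrier='UPS' → inner[days >= 11] → flag
ship_id=14: carrier='DHL' → outer ELSE → base
ship_id=15: carrier='DHL' → outer ELSE → base
ship_id=16: carrier='UPS' → inner[days >= 11] → flag
ship_id=17: carrier='Evri' → outer ELSE → base
ship_id=18: carrier='DHL' → outer ELSE → base
ship_id=19: carrier='DHL' → outer ELSE → base

hot, flag, base, flag, base, base, flag, base, base, base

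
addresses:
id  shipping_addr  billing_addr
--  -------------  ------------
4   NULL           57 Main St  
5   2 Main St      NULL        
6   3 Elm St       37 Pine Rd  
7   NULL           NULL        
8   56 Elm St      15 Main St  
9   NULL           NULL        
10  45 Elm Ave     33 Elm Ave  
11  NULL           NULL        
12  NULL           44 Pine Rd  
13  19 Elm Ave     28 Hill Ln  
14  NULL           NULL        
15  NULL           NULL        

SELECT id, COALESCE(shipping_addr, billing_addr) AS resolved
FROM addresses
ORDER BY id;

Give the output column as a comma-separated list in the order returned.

id=4: shipping_addr=NULL, billing_addr=57 Main St → 57 Main St
id=5: shipping_addr=2 Main St → 2 Main St
id=6: shipping_addr=3 Elm St → 3 Elm St
id=7: shipping_addr=NULL, billing_addr=NULL (all NULL) → NULL
id=8: shipping_addr=56 Elm St → 56 Elm St
id=9: shipping_addr=NULL, billing_addr=NULL (all NULL) → NULL
id=10: shipping_addr=45 Elm Ave → 45 Elm Ave
id=11: shipping_addr=NULL, billing_addr=NULL (all NULL) → NULL
id=12: shipping_addr=NULL, billing_addr=44 Pine Rd → 44 Pine Rd
id=13: shipping_addr=19 Elm Ave → 19 Elm Ave
id=14: shipping_addr=NULL, billing_addr=NULL (all NULL) → NULL
id=15: shipping_addr=NULL, billing_addr=NULL (all NULL) → NULL

57 Main St, 2 Main St, 3 Elm St, NULL, 56 Elm St, NULL, 45 Elm Ave, NULL, 44 Pine Rd, 19 Elm Ave, NULL, NULL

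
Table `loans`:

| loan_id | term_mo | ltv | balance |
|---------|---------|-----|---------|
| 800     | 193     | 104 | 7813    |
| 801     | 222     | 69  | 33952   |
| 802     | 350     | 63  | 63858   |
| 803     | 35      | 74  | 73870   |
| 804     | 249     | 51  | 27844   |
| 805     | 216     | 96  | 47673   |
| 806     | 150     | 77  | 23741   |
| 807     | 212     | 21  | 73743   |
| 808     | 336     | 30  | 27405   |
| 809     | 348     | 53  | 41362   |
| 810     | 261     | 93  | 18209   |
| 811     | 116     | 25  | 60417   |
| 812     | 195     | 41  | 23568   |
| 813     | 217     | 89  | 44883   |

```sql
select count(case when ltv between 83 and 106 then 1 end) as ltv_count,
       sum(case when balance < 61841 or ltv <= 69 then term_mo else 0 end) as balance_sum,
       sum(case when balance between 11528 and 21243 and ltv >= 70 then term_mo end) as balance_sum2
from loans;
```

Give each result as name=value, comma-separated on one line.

ltv_count=4, balance_sum=3065, balance_sum2=261

[ltv_count: ltv between 83 and 106]
loan_id=800: ✓ → 1
loan_id=801: ✗
loan_id=802: ✗
loan_id=803: ✗
loan_id=804: ✗
loan_id=805: ✓ → 1
loan_id=806: ✗
loan_id=807: ✗
loan_id=808: ✗
loan_id=809: ✗
loan_id=810: ✓ → 1
loan_id=811: ✗
loan_id=812: ✗
loan_id=813: ✓ → 1
ltv_count = COUNT(1, 1, 1, 1) = 4
—
[balance_sum: balance < 61841 or ltv <= 69]
loan_id=800: ✓ → 193
loan_id=801: ✓ → 222
loan_id=802: ✓ → 350
loan_id=803: ✗
loan_id=804: ✓ → 249
loan_id=805: ✓ → 216
loan_id=806: ✓ → 150
loan_id=807: ✓ → 212
loan_id=808: ✓ → 336
loan_id=809: ✓ → 348
loan_id=810: ✓ → 261
loan_id=811: ✓ → 116
loan_id=812: ✓ → 195
loan_id=813: ✓ → 217
balance_sum = 193 + 222 + 350 + 249 + 216 + 150 + 212 + 336 + 348 + 261 + 116 + 195 + 217 = 3065
—
[balance_sum2: balance between 11528 and 21243 and ltv >= 70]
loan_id=800: ✗
loan_id=801: ✗
loan_id=802: ✗
loan_id=803: ✗
loan_id=804: ✗
loan_id=805: ✗
loan_id=806: ✗
loan_id=807: ✗
loan_id=808: ✗
loan_id=809: ✗
loan_id=810: ✓ → 261
loan_id=811: ✗
loan_id=812: ✗
loan_id=813: ✗
balance_sum2 = 261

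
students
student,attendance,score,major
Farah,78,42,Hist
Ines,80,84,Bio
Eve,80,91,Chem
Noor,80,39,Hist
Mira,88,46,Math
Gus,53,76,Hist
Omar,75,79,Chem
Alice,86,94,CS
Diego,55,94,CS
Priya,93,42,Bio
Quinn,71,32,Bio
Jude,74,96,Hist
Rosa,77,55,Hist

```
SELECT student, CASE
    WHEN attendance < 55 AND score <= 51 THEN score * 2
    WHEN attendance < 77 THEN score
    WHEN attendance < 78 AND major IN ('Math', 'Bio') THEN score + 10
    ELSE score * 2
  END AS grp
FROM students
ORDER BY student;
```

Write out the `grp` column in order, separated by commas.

student=Alice: ELSE → 188
student=Diego: attendance < 77 → 94
student=Eve: ELSE → 182
student=Farah: ELSE → 84
student=Gus: attendance < 77 → 76
student=Ines: ELSE → 168
student=Jude: attendance < 77 → 96
student=Mira: ELSE → 92
student=Noor: ELSE → 78
student=Omar: attendance < 77 → 79
student=Priya: ELSE → 84
student=Quinn: attendance < 77 → 32
student=Rosa: ELSE → 110

188, 94, 182, 84, 76, 168, 96, 92, 78, 79, 84, 32, 110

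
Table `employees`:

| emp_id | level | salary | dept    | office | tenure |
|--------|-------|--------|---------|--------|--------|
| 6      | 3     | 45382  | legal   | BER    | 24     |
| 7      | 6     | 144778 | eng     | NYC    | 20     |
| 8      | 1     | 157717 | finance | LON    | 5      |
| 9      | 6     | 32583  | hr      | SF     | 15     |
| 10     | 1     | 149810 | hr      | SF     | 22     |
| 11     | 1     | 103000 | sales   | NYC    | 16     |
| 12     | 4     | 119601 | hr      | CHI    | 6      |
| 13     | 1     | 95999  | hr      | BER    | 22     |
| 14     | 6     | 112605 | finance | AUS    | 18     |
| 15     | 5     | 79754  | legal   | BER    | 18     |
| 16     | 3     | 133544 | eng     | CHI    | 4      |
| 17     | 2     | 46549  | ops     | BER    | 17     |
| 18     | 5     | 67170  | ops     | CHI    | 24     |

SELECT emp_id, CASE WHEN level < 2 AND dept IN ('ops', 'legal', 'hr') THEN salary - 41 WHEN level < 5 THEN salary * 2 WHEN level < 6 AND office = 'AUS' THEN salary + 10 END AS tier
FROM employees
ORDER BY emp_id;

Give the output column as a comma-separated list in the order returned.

emp_id=6: level < 5 → 90764
emp_id=7: (no match → NULL) → NULL
emp_id=8: level < 5 → 315434
emp_id=9: (no match → NULL) → NULL
emp_id=10: level < 2 AND dept IN ('ops', 'legal', 'hr') → 149769
emp_id=11: level < 5 → 206000
emp_id=12: level < 5 → 239202
emp_id=13: level < 2 AND dept IN ('ops', 'legal', 'hr') → 95958
emp_id=14: (no match → NULL) → NULL
emp_id=15: (no match → NULL) → NULL
emp_id=16: level < 5 → 267088
emp_id=17: level < 5 → 93098
emp_id=18: (no match → NULL) → NULL

90764, NULL, 315434, NULL, 149769, 206000, 239202, 95958, NULL, NULL, 267088, 93098, NULL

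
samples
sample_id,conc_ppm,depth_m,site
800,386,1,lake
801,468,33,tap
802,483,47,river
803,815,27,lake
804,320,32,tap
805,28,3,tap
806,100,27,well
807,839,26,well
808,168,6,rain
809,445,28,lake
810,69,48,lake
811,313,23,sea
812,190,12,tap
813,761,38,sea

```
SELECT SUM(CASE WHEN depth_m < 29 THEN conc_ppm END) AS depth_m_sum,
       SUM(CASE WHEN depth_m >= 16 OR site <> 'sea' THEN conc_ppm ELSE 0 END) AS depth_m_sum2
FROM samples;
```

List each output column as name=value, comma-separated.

depth_m_sum=3284, depth_m_sum2=5385

[depth_m_sum: depth_m < 29]
sample_id=800: ✓ → 386
sample_id=801: ✗
sample_id=802: ✗
sample_id=803: ✓ → 815
sample_id=804: ✗
sample_id=805: ✓ → 28
sample_id=806: ✓ → 100
sample_id=807: ✓ → 839
sample_id=808: ✓ → 168
sample_id=809: ✓ → 445
sample_id=810: ✗
sample_id=811: ✓ → 313
sample_id=812: ✓ → 190
sample_id=813: ✗
depth_m_sum = 386 + 815 + 28 + 100 + 839 + 168 + 445 + 313 + 190 = 3284
—
[depth_m_sum2: depth_m >= 16 OR site <> 'sea']
sample_id=800: ✓ → 386
sample_id=801: ✓ → 468
sample_id=802: ✓ → 483
sample_id=803: ✓ → 815
sample_id=804: ✓ → 320
sample_id=805: ✓ → 28
sample_id=806: ✓ → 100
sample_id=807: ✓ → 839
sample_id=808: ✓ → 168
sample_id=809: ✓ → 445
sample_id=810: ✓ → 69
sample_id=811: ✓ → 313
sample_id=812: ✓ → 190
sample_id=813: ✓ → 761
depth_m_sum2 = 386 + 468 + 483 + 815 + 320 + 28 + 100 + 839 + 168 + 445 + 69 + 313 + 190 + 761 = 5385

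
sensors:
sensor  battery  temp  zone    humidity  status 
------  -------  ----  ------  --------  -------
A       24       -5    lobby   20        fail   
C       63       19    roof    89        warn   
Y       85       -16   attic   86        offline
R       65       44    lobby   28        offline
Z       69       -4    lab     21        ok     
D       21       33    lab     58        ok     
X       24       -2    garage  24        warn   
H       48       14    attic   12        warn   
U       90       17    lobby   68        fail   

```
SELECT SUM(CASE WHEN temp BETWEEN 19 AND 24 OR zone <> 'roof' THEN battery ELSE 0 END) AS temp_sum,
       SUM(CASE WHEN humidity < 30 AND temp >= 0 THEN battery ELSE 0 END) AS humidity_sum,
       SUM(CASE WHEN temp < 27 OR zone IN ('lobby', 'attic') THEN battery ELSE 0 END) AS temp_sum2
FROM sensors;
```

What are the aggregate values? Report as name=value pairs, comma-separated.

temp_sum=489, humidity_sum=113, temp_sum2=468

[temp_sum: temp BETWEEN 19 AND 24 OR zone <> 'roof']
sensor=A: ✓ → 24
sensor=C: ✓ → 63
sensor=Y: ✓ → 85
sensor=R: ✓ → 65
sensor=Z: ✓ → 69
sensor=D: ✓ → 21
sensor=X: ✓ → 24
sensor=H: ✓ → 48
sensor=U: ✓ → 90
temp_sum = 24 + 63 + 85 + 65 + 69 + 21 + 24 + 48 + 90 = 489
—
[humidity_sum: humidity < 30 AND temp >= 0]
sensor=A: ✗
sensor=C: ✗
sensor=Y: ✗
sensor=R: ✓ → 65
sensor=Z: ✗
sensor=D: ✗
sensor=X: ✗
sensor=H: ✓ → 48
sensor=U: ✗
humidity_sum = 65 + 48 = 113
—
[temp_sum2: temp < 27 OR zone IN ('lobby', 'attic')]
sensor=A: ✓ → 24
sensor=C: ✓ → 63
sensor=Y: ✓ → 85
sensor=R: ✓ → 65
sensor=Z: ✓ → 69
sensor=D: ✗
sensor=X: ✓ → 24
sensor=H: ✓ → 48
sensor=U: ✓ → 90
temp_sum2 = 24 + 63 + 85 + 65 + 69 + 24 + 48 + 90 = 468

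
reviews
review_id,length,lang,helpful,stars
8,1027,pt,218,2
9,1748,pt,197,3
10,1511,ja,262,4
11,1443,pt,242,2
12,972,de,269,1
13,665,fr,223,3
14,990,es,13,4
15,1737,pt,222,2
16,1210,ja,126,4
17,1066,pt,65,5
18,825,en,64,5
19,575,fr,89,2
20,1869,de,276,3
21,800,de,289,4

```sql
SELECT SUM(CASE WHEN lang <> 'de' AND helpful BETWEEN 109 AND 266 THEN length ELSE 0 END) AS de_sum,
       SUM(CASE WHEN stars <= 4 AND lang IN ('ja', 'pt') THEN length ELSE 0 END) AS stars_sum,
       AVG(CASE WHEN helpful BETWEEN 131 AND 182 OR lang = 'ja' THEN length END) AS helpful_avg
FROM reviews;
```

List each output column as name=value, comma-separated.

[de_sum: lang <> 'de' AND helpful BETWEEN 109 AND 266]
review_id=8: ✓ → 1027
review_id=9: ✓ → 1748
review_id=10: ✓ → 1511
review_id=11: ✓ → 1443
review_id=12: ✗
review_id=13: ✓ → 665
review_id=14: ✗
review_id=15: ✓ → 1737
review_id=16: ✓ → 1210
review_id=17: ✗
review_id=18: ✗
review_id=19: ✗
review_id=20: ✗
review_id=21: ✗
de_sum = 1027 + 1748 + 1511 + 1443 + 665 + 1737 + 1210 = 9341
—
[stars_sum: stars <= 4 AND lang IN ('ja', 'pt')]
review_id=8: ✓ → 1027
review_id=9: ✓ → 1748
review_id=10: ✓ → 1511
review_id=11: ✓ → 1443
review_id=12: ✗
review_id=13: ✗
review_id=14: ✗
review_id=15: ✓ → 1737
review_id=16: ✓ → 1210
review_id=17: ✗
review_id=18: ✗
review_id=19: ✗
review_id=20: ✗
review_id=21: ✗
stars_sum = 1027 + 1748 + 1511 + 1443 + 1737 + 1210 = 8676
—
[helpful_avg: helpful BETWEEN 131 AND 182 OR lang = 'ja']
review_id=8: ✗
review_id=9: ✗
review_id=10: ✓ → 1511
review_id=11: ✗
review_id=12: ✗
review_id=13: ✗
review_id=14: ✗
review_id=15: ✗
review_id=16: ✓ → 1210
review_id=17: ✗
review_id=18: ✗
review_id=19: ✗
review_id=20: ✗
review_id=21: ✗
helpful_avg = (1511 + 1210) / 2 = 1360.5

de_sum=9341, stars_sum=8676, helpful_avg=1360.5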